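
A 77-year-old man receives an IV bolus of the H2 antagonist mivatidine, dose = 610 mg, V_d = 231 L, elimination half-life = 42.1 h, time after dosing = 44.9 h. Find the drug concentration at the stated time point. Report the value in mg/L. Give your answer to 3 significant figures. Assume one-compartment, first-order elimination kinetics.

C₀ = Dose / Vd = 610.0 / 231 = 2.641 mg/L
k = ln2 / t½ = 0.693147 / 42.1 = 0.01646 h⁻¹
C = C₀ · e^(−k·t) = 2.641 × e^(−0.01646 × 44.9)
  = 2.641 × 0.4776 = 1.261 mg/L

1.26 mg/L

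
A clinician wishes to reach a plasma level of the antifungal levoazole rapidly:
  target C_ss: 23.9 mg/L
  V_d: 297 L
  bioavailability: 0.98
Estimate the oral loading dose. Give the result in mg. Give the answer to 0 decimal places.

7243 mg

LD = Css × Vd / F = 23.9 × 297 / 0.98 = 7243 mg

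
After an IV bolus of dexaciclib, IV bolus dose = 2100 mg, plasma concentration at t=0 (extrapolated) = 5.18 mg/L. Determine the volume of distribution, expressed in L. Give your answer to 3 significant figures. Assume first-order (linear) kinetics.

405 L

Vd = Dose / C₀ = 2100 / 5.18 = 405.4 L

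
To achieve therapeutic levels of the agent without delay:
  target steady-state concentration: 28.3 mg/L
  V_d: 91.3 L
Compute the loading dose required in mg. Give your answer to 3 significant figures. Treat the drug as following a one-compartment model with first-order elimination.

2580 mg

LD = Css × Vd = 28.3 × 91.3 = 2584 mg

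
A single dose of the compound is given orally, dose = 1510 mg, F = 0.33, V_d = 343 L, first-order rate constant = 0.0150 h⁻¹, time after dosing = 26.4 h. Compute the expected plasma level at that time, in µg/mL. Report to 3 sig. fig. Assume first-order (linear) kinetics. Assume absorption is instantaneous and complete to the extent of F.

Amount reaching circulation = F × Dose = 0.33 × 1510 = 498.3 mg
C₀ = F·Dose / Vd = 498.3 / 343 = 1.453 mg/L
C = C₀ · e^(−k·t) = 1.453 × e^(−0.01500 × 26.4)
  = 1.453 × 0.6730 = 0.9779 mg/L
(0.9779 mg/L = 0.9779 µg/mL)

0.978 µg/mL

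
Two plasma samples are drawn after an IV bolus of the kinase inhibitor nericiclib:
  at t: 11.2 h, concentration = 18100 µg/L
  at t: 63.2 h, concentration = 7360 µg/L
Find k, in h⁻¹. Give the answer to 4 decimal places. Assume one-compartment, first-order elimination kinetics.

0.0173 h⁻¹

k = ln(C₁/C₂) / (t₂ − t₁) = ln(18100/7360) / (63.2 − 11.2)
  = 0.8999 / 52.00 = 0.01731 h⁻¹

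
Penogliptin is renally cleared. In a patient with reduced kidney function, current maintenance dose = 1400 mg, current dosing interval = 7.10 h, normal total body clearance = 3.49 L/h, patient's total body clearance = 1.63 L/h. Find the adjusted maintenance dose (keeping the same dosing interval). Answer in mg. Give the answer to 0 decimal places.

To keep the same average steady-state level, dosing rate must scale with clearance.
CL ratio = 1.63 / 3.49 = 0.4670
New dose (same interval) = 1400 × 0.4670 = 653.8 mg

654 mg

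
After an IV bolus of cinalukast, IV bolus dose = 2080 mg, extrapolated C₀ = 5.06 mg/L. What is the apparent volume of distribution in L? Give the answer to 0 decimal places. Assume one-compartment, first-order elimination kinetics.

Vd = Dose / C₀ = 2080 / 5.06 = 411.1 L

411 L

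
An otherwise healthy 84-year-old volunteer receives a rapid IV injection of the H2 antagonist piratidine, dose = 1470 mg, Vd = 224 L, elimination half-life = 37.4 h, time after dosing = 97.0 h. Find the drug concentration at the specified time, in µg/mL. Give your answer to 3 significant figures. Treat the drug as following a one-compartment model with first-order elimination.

C₀ = Dose / Vd = 1470 / 224 = 6.563 mg/L
k = ln2 / t½ = 0.693147 / 37.4 = 0.01853 h⁻¹
C = C₀ · e^(−k·t) = 6.563 × e^(−0.01853 × 97.0)
  = 6.563 × 0.1657 = 1.087 mg/L
(1.087 mg/L = 1.087 µg/mL)

1.09 µg/mL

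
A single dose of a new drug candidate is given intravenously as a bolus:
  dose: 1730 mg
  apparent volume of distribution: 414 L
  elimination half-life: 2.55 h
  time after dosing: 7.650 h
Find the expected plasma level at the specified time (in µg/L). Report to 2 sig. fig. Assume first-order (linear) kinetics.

520 µg/L

C₀ = Dose / Vd = 1730 / 414 = 4.179 mg/L
k = ln2 / t½ = 0.693147 / 2.55 = 0.2718 h⁻¹
t / t½ = 7.650 / 2.55 = 3 half-lives
C = C₀ × (1/2)^3 = 4.179 × 0.1250 = 0.5224 mg/L
Convert: 0.5224 mg/L × 1000 = 522.4 µg/L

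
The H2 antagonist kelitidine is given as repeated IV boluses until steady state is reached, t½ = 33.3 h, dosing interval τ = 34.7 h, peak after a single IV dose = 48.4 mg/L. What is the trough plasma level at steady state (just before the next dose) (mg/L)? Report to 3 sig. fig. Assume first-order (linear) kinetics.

45.7 mg/L

k = ln2 / t½ = 0.693147 / 33.3 = 0.02082 h⁻¹
e^(−kτ) = e^(−0.02082 × 34.7) = 0.4856
Accumulation ratio R = 1 / (1 − e^(−kτ)) = 1 / (1 − 0.4856) = 1.944
Steady-state trough = C₀ × R × e^(−kτ) = 48.4 × 1.944 × 0.4856 = 45.69 mg/L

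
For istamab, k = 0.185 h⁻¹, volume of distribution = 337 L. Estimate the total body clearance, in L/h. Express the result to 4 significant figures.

CL = k × Vd = 0.185 × 337 = 62.35 L/h

62.35 L/h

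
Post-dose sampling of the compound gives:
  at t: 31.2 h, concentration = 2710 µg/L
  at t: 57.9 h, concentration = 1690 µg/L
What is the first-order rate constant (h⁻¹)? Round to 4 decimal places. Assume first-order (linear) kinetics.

k = ln(C₁/C₂) / (t₂ − t₁) = ln(2710/1690) / (57.9 − 31.2)
  = 0.4722 / 26.70 = 0.01769 h⁻¹

0.0177 h⁻¹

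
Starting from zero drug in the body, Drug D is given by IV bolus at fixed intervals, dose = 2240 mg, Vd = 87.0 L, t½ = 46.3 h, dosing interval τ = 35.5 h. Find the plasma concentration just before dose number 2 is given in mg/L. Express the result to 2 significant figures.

C₀ per dose = Dose / Vd = 2240 / 87.0 = 25.75 mg/L
k = ln2 / t½ = 0.693147 / 46.3 = 0.01497 h⁻¹
Fraction remaining after one interval: r = e^(−kτ) = e^(−0.01497 × 35.5) = 0.5878
Before dose 2, 1 dose has been given (aged 1τ).
C_trough = C₀ × r = 25.75 × 0.5878 = 15.14 mg/L

15 mg/L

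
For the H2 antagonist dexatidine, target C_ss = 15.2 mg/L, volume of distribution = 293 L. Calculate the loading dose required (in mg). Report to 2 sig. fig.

4500 mg

LD = Css × Vd = 15.2 × 293 = 4454 mg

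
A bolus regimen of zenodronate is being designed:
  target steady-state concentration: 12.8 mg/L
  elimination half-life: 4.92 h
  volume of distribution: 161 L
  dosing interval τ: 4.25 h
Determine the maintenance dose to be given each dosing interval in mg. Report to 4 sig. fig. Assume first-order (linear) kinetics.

1234 mg

k = ln2 / t½ = 0.693147 / 4.92 = 0.1409 h⁻¹
CL = k × Vd = 0.1409 × 161 = 22.68 L/h
At steady state, Dose/τ = Css × CL.
Dose = Css × CL × τ = 12.8 × 22.68 × 4.25 = 1234 mg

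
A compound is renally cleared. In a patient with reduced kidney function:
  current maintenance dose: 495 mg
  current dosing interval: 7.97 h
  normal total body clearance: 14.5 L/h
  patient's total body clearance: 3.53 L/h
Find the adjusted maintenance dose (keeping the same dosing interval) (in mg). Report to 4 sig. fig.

To keep the same average steady-state level, dosing rate must scale with clearance.
CL ratio = 3.53 / 14.5 = 0.2434
New dose (same interval) = 495 × 0.2434 = 120.5 mg

120.5 mg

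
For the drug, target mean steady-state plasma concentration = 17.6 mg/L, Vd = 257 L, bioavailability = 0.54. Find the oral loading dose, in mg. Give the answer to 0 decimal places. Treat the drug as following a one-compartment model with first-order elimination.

8376 mg

LD = Css × Vd / F = 17.6 × 257 / 0.54 = 8376 mg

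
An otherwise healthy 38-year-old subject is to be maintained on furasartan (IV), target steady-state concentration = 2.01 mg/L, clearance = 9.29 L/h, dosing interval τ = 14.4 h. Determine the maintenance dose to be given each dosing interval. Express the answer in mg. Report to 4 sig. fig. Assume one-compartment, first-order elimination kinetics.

At steady state, Dose/τ = Css × CL.
Dose = Css × CL × τ = 2.01 × 9.290 × 14.4 = 268.9 mg

268.9 mg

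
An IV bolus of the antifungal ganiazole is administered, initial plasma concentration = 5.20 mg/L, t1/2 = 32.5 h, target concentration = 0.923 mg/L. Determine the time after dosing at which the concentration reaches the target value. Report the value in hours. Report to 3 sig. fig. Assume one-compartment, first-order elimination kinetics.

k = ln2 / t½ = 0.693147 / 32.5 = 0.02133 h⁻¹
t = ln(C₀ / C) / k = ln(5.200 / 0.923) / 0.02133
  = ln(5.634) / 0.02133 = 1.729 / 0.02133 = 81.06 h

81.1 h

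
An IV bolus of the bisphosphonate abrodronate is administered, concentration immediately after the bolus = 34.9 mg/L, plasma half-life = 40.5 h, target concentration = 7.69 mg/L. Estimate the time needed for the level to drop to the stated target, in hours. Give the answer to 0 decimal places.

k = ln2 / t½ = 0.693147 / 40.5 = 0.01711 h⁻¹
t = ln(C₀ / C) / k = ln(34.90 / 7.69) / 0.01711
  = ln(4.538) / 0.01711 = 1.512 / 0.01711 = 88.37 h

88 h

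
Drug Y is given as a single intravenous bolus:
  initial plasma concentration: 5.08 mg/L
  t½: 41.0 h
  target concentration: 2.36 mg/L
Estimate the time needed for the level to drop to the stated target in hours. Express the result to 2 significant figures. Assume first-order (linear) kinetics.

k = ln2 / t½ = 0.693147 / 41.0 = 0.01691 h⁻¹
t = ln(C₀ / C) / k = ln(5.080 / 2.36) / 0.01691
  = ln(2.153) / 0.01691 = 0.7669 / 0.01691 = 45.35 h

45 h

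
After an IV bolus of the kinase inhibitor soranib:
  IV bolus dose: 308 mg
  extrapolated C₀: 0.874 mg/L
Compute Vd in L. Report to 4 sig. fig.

Vd = Dose / C₀ = 308.0 / 0.874 = 352.4 L

352.4 L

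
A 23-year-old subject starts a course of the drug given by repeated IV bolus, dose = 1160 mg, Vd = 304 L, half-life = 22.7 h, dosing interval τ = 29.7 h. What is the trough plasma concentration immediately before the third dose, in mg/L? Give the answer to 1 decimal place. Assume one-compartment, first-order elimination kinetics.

C₀ per dose = Dose / Vd = 1160 / 304 = 3.816 mg/L
k = ln2 / t½ = 0.693147 / 22.7 = 0.03054 h⁻¹
Fraction remaining after one interval: r = e^(−kτ) = e^(−0.03054 × 29.7) = 0.4037
Before dose 3, 2 doses have been given (aged 1τ, 2τ).
C_trough = C₀ × (r + r²) = 3.816 × (0.4037 + 0.1630) = 2.163 mg/L

2.2 mg/L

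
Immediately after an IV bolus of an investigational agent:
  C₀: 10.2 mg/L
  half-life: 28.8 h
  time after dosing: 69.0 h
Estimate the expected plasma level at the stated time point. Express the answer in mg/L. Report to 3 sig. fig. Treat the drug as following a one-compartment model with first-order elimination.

k = ln2 / t½ = 0.693147 / 28.8 = 0.02407 h⁻¹
C = C₀ · e^(−k·t) = 10.20 × e^(−0.02407 × 69.0)
  = 10.20 × 0.1900 = 1.938 mg/L

1.94 mg/L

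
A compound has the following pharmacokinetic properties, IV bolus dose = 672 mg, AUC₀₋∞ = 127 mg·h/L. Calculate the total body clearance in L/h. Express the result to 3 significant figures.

5.29 L/h

CL = Dose / AUC = 672 / 127 = 5.291 L/h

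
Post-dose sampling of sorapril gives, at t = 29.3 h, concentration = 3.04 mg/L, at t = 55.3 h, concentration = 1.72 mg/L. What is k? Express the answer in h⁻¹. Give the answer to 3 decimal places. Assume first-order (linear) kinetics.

k = ln(C₁/C₂) / (t₂ − t₁) = ln(3.04/1.72) / (55.3 − 29.3)
  = 0.5695 / 26.00 = 0.02190 h⁻¹

0.022 h⁻¹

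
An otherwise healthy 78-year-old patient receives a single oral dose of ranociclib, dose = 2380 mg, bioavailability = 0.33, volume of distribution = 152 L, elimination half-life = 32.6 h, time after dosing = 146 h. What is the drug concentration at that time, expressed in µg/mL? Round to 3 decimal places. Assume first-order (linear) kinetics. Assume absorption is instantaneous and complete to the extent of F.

Amount reaching circulation = F × Dose = 0.33 × 2380 = 785.4 mg
C₀ = F·Dose / Vd = 785.4 / 152 = 5.167 mg/L
k = ln2 / t½ = 0.693147 / 32.6 = 0.02126 h⁻¹
C = C₀ · e^(−k·t) = 5.167 × e^(−0.02126 × 146)
  = 5.167 × 0.04487 = 0.2318 mg/L
(0.2318 mg/L = 0.2318 µg/mL)

0.232 µg/mL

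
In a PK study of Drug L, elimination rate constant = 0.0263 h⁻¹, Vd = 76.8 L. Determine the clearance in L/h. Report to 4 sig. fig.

CL = k × Vd = 0.0263 × 76.8 = 2.020 L/h

2.020 L/h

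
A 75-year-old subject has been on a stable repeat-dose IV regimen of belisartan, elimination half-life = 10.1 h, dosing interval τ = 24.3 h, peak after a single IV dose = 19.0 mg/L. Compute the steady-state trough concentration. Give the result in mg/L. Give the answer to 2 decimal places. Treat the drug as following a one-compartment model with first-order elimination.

k = ln2 / t½ = 0.693147 / 10.1 = 0.06863 h⁻¹
e^(−kτ) = e^(−0.06863 × 24.3) = 0.1887
Accumulation ratio R = 1 / (1 − e^(−kτ)) = 1 / (1 − 0.1887) = 1.233
Steady-state trough = C₀ × R × e^(−kτ) = 19.0 × 1.233 × 0.1887 = 4.421 mg/L

4.42 mg/L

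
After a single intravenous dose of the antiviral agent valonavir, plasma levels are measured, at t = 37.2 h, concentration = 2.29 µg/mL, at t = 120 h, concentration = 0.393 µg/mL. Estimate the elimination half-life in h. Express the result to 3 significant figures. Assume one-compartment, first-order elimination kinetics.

k = ln(C₁/C₂) / (t₂ − t₁) = ln(2.29/0.393) / (120 − 37.2)
  = 1.762 / 82.80 = 0.02128 h⁻¹
t½ = ln2 / k = 0.693147 / 0.02128 = 32.57 h

32.6 h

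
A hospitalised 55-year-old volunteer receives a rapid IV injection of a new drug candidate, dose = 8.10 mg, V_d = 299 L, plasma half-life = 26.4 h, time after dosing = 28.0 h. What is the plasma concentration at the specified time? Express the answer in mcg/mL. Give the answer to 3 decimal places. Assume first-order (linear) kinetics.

0.013 mcg/mL

C₀ = Dose / Vd = 8.100 / 299 = 0.02709 mg/L
k = ln2 / t½ = 0.693147 / 26.4 = 0.02626 h⁻¹
C = C₀ · e^(−k·t) = 0.02709 × e^(−0.02626 × 28.0)
  = 0.02709 × 0.4794 = 0.01299 mg/L
(0.01299 mg/L = 0.01299 mcg/mL)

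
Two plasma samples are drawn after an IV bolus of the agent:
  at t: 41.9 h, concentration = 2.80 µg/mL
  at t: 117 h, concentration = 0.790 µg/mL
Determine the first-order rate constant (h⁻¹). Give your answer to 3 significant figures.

k = ln(C₁/C₂) / (t₂ − t₁) = ln(2.80/0.790) / (117 − 41.9)
  = 1.265 / 75.10 = 0.01684 h⁻¹

0.0168 h⁻¹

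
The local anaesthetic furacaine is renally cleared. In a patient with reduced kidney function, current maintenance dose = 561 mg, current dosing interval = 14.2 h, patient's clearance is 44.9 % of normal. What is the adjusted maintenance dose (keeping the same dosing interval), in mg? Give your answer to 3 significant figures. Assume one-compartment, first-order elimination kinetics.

To keep the same average steady-state level, dosing rate must scale with clearance.
CL ratio = 44.9 / 100 = 0.4490
New dose (same interval) = 561 × 0.4490 = 251.9 mg

252 mg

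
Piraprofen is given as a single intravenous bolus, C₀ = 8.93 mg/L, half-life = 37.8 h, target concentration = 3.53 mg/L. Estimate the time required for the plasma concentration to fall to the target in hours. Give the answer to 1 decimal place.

50.6 h

k = ln2 / t½ = 0.693147 / 37.8 = 0.01834 h⁻¹
t = ln(C₀ / C) / k = ln(8.930 / 3.53) / 0.01834
  = ln(2.530) / 0.01834 = 0.9282 / 0.01834 = 50.61 h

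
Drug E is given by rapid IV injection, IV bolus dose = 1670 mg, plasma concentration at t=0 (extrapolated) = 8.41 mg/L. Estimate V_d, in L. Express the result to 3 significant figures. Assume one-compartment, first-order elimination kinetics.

Vd = Dose / C₀ = 1670 / 8.41 = 198.6 L

199 L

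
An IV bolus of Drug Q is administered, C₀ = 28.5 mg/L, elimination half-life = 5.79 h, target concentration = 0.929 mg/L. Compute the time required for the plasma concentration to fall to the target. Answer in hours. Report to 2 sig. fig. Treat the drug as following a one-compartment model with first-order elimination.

k = ln2 / t½ = 0.693147 / 5.79 = 0.1197 h⁻¹
t = ln(C₀ / C) / k = ln(28.50 / 0.929) / 0.1197
  = ln(30.68) / 0.1197 = 3.424 / 0.1197 = 28.60 h

29 h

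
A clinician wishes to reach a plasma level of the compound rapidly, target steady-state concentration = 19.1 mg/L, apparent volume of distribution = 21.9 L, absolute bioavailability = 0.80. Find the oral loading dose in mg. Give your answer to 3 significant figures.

523 mg

LD = Css × Vd / F = 19.1 × 21.9 / 0.80 = 522.9 mg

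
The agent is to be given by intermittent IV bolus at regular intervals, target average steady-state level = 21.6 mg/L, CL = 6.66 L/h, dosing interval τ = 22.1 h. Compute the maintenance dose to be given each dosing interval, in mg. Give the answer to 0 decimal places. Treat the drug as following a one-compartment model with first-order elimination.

3179 mg

At steady state, Dose/τ = Css × CL.
Dose = Css × CL × τ = 21.6 × 6.660 × 22.1 = 3179 mg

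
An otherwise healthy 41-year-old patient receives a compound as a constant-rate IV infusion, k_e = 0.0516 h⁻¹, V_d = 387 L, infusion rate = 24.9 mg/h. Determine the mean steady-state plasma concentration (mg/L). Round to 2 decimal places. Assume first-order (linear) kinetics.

1.25 mg/L

CL = k × Vd = 0.05160 × 387 = 19.97 L/h
At steady state Css = R₀ / CL = 24.9 / 19.97 = 1.247 mg/L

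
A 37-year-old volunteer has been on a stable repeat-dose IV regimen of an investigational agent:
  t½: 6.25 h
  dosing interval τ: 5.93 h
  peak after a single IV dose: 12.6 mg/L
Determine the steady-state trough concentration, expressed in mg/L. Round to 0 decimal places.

14 mg/L

k = ln2 / t½ = 0.693147 / 6.25 = 0.1109 h⁻¹
e^(−kτ) = e^(−0.1109 × 5.93) = 0.5181
Accumulation ratio R = 1 / (1 − e^(−kτ)) = 1 / (1 − 0.5181) = 2.075
Steady-state trough = C₀ × R × e^(−kτ) = 12.6 × 2.075 × 0.5181 = 13.55 mg/L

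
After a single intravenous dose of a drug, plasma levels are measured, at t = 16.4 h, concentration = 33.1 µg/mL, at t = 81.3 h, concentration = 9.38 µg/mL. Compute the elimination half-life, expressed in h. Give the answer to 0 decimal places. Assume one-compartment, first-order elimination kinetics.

36 h

k = ln(C₁/C₂) / (t₂ − t₁) = ln(33.1/9.38) / (81.3 − 16.4)
  = 1.261 / 64.90 = 0.01943 h⁻¹
t½ = ln2 / k = 0.693147 / 0.01943 = 35.67 h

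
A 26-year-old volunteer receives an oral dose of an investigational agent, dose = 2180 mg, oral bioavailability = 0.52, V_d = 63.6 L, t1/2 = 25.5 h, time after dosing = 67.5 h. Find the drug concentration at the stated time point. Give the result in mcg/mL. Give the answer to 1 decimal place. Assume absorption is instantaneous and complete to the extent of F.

2.8 mcg/mL

Amount reaching circulation = F × Dose = 0.52 × 2180 = 1134 mg
C₀ = F·Dose / Vd = 1134 / 63.6 = 17.83 mg/L
k = ln2 / t½ = 0.693147 / 25.5 = 0.02718 h⁻¹
C = C₀ · e^(−k·t) = 17.83 × e^(−0.02718 × 67.5)
  = 17.83 × 0.1597 = 2.847 mg/L
(2.847 mg/L = 2.847 mcg/mL)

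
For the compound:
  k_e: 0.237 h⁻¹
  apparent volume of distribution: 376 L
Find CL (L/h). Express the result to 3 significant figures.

89.1 L/h

CL = k × Vd = 0.237 × 376 = 89.11 L/h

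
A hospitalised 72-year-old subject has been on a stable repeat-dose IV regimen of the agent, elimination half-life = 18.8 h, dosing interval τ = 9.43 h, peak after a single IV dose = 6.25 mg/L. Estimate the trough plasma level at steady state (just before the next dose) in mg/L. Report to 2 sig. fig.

15 mg/L

k = ln2 / t½ = 0.693147 / 18.8 = 0.03687 h⁻¹
e^(−kτ) = e^(−0.03687 × 9.43) = 0.7063
Accumulation ratio R = 1 / (1 − e^(−kτ)) = 1 / (1 − 0.7063) = 3.405
Steady-state trough = C₀ × R × e^(−kτ) = 6.25 × 3.405 × 0.7063 = 15.03 mg/L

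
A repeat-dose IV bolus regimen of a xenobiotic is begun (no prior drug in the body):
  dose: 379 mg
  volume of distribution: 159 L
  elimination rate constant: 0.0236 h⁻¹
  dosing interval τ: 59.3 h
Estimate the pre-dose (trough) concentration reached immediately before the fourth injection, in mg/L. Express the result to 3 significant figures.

0.769 mg/L

C₀ per dose = Dose / Vd = 379 / 159 = 2.384 mg/L
Fraction remaining after one interval: r = e^(−kτ) = e^(−0.02360 × 59.3) = 0.2467
Before dose 4, 3 doses have been given (aged 1τ, 2τ, 3τ).
C_trough = C₀ × (r + r² + … + r^3) = C₀ × r(1−r^3)/(1−r)
        = 2.384 × 0.2467 × (1 − 0.01501) / (1 − 0.2467) = 0.7690 mg/L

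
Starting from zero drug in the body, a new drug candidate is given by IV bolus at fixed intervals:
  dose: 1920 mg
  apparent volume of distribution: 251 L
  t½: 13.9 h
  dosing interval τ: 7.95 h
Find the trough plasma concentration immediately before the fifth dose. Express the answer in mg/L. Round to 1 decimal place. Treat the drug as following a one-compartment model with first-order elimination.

C₀ per dose = Dose / Vd = 1920 / 251 = 7.649 mg/L
k = ln2 / t½ = 0.693147 / 13.9 = 0.04987 h⁻¹
Fraction remaining after one interval: r = e^(−kτ) = e^(−0.04987 × 7.95) = 0.6727
Before dose 5, 4 doses have been given (aged 1τ, 2τ, 3τ, 4τ).
C_trough = C₀ × (r + r² + … + r^4) = C₀ × r(1−r^4)/(1−r)
        = 7.649 × 0.6727 × (1 − 0.2048) / (1 − 0.6727) = 12.50 mg/L

12.5 mg/L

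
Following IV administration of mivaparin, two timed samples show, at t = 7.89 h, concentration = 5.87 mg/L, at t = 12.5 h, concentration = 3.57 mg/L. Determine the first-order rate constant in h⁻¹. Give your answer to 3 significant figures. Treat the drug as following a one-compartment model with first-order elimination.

k = ln(C₁/C₂) / (t₂ − t₁) = ln(5.87/3.57) / (12.5 − 7.89)
  = 0.4973 / 4.610 = 0.1079 h⁻¹

0.108 h⁻¹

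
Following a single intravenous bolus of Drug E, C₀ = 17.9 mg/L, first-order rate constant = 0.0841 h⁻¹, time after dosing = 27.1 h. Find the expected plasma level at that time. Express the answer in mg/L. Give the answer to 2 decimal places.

1.83 mg/L

C = C₀ · e^(−k·t) = 17.90 × e^(−0.08410 × 27.1)
  = 17.90 × 0.1024 = 1.833 mg/L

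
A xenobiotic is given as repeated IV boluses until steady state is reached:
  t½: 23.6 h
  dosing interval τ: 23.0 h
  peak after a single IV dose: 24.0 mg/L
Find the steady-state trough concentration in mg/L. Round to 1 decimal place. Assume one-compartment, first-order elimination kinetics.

24.9 mg/L

k = ln2 / t½ = 0.693147 / 23.6 = 0.02937 h⁻¹
e^(−kτ) = e^(−0.02937 × 23.0) = 0.5089
Accumulation ratio R = 1 / (1 − e^(−kτ)) = 1 / (1 − 0.5089) = 2.036
Steady-state trough = C₀ × R × e^(−kτ) = 24.0 × 2.036 × 0.5089 = 24.87 mg/L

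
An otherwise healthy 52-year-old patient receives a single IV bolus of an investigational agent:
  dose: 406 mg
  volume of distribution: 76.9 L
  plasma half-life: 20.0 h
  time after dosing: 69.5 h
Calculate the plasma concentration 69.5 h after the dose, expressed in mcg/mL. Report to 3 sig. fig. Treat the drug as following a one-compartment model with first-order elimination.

C₀ = Dose / Vd = 406.0 / 76.9 = 5.280 mg/L
k = ln2 / t½ = 0.693147 / 20.0 = 0.03466 h⁻¹
C = C₀ · e^(−k·t) = 5.280 × e^(−0.03466 × 69.5)
  = 5.280 × 0.08992 = 0.4748 mg/L
(0.4748 mg/L = 0.4748 mcg/mL)

0.475 mcg/mL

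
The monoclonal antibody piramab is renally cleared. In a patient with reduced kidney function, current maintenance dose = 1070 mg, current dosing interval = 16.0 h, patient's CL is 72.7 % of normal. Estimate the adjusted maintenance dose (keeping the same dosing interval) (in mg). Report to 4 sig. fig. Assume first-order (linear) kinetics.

To keep the same average steady-state level, dosing rate must scale with clearance.
CL ratio = 72.7 / 100 = 0.7270
New dose (same interval) = 1070 × 0.7270 = 777.9 mg

777.9 mg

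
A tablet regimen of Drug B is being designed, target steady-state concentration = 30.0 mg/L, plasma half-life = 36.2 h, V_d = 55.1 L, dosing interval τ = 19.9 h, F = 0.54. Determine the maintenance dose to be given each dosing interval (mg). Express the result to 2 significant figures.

k = ln2 / t½ = 0.693147 / 36.2 = 0.01915 h⁻¹
CL = k × Vd = 0.01915 × 55.1 = 1.055 L/h
At steady state, F × (Dose/τ) = Css × CL.
Dose = Css × CL × τ / F = 30.0 × 1.055 × 19.9 / 0.54 = 1166 mg

1200 mg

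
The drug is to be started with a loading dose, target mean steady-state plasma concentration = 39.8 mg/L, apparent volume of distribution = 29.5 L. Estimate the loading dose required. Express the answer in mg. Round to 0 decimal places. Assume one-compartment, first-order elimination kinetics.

LD = Css × Vd = 39.8 × 29.5 = 1174 mg

1174 mg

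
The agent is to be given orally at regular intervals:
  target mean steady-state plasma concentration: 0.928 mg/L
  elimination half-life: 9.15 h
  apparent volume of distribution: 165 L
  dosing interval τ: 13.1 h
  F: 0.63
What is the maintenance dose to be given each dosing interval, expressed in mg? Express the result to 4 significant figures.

k = ln2 / t½ = 0.693147 / 9.15 = 0.07575 h⁻¹
CL = k × Vd = 0.07575 × 165 = 12.50 L/h
At steady state, F × (Dose/τ) = Css × CL.
Dose = Css × CL × τ / F = 0.928 × 12.50 × 13.1 / 0.63 = 241.2 mg

241.2 mg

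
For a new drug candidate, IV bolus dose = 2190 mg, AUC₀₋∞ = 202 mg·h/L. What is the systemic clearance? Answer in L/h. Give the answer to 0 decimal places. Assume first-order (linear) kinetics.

11 L/h

CL = Dose / AUC = 2190 / 202 = 10.84 L/h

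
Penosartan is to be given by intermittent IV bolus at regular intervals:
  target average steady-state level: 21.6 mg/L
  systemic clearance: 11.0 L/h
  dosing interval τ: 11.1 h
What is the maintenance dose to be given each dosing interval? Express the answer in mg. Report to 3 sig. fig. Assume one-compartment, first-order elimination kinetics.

2640 mg

At steady state, Dose/τ = Css × CL.
Dose = Css × CL × τ = 21.6 × 11.00 × 11.1 = 2637 mg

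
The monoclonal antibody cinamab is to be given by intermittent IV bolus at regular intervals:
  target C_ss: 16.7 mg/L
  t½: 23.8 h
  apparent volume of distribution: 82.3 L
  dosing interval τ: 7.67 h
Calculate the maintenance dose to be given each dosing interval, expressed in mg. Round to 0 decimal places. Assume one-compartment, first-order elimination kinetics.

k = ln2 / t½ = 0.693147 / 23.8 = 0.02912 h⁻¹
CL = k × Vd = 0.02912 × 82.3 = 2.397 L/h
At steady state, Dose/τ = Css × CL.
Dose = Css × CL × τ = 16.7 × 2.397 × 7.67 = 307.0 mg

307 mg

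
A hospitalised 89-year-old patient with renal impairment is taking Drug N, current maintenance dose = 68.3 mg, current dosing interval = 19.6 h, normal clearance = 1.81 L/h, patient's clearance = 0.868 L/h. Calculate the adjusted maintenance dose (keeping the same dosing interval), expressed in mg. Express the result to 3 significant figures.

To keep the same average steady-state level, dosing rate must scale with clearance.
CL ratio = 0.868 / 1.81 = 0.4796
New dose (same interval) = 68.3 × 0.4796 = 32.76 mg

32.8 mg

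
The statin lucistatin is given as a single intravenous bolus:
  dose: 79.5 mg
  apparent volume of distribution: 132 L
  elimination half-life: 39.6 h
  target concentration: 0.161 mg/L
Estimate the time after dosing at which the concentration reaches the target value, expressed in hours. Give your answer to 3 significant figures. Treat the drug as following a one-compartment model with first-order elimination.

C₀ = Dose / Vd = 79.50 / 132 = 0.6023 mg/L
k = ln2 / t½ = 0.693147 / 39.6 = 0.01750 h⁻¹
t = ln(C₀ / C) / k = ln(0.6023 / 0.161) / 0.01750
  = ln(3.741) / 0.01750 = 1.319 / 0.01750 = 75.37 h

75.4 h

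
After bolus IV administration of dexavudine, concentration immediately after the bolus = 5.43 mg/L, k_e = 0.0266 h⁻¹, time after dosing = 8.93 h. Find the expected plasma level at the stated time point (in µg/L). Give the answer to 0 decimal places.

C = C₀ · e^(−k·t) = 5.430 × e^(−0.02660 × 8.93)
  = 5.430 × 0.7886 = 4.282 mg/L
Convert: 4.282 mg/L × 1000 = 4282 µg/L

4282 µg/L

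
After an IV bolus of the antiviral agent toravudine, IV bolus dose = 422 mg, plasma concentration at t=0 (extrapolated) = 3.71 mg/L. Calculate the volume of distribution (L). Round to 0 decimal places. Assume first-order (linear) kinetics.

114 L

Vd = Dose / C₀ = 422.0 / 3.71 = 113.7 L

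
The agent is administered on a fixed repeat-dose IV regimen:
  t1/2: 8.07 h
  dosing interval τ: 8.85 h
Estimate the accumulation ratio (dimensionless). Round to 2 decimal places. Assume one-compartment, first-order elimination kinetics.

1.88

k = ln2 / t½ = 0.693147 / 8.07 = 0.08589 h⁻¹
e^(−kτ) = e^(−0.08589 × 8.85) = 0.4676
Accumulation ratio R = 1 / (1 − e^(−kτ)) = 1 / (1 − 0.4676) = 1.878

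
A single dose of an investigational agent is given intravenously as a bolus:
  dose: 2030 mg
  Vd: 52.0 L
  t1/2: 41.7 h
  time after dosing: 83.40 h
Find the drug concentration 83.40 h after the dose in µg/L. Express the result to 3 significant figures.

9760 µg/L

C₀ = Dose / Vd = 2030 / 52.0 = 39.04 mg/L
k = ln2 / t½ = 0.693147 / 41.7 = 0.01662 h⁻¹
t / t½ = 83.40 / 41.7 = 2 half-lives
C = C₀ × (1/2)^2 = 39.04 × 0.2500 = 9.760 mg/L
Convert: 9.760 mg/L × 1000 = 9760 µg/L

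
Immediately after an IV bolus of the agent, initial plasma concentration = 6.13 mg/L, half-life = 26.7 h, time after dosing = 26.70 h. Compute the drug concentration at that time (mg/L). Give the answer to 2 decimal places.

3.07 mg/L

k = ln2 / t½ = 0.693147 / 26.7 = 0.02596 h⁻¹
t / t½ = 26.70 / 26.7 = 1 half-lives
C = C₀ × (1/2)^1 = 6.130 × 0.5000 = 3.065 mg/L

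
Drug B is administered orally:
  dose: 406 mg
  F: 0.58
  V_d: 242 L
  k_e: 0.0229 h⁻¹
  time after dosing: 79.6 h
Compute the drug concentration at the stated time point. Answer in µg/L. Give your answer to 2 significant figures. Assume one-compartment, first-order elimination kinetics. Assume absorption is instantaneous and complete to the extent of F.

160 µg/L

Amount reaching circulation = F × Dose = 0.58 × 406.0 = 235.5 mg
C₀ = F·Dose / Vd = 235.5 / 242 = 0.9731 mg/L
C = C₀ · e^(−k·t) = 0.9731 × e^(−0.02290 × 79.6)
  = 0.9731 × 0.1616 = 0.1573 mg/L
Convert: 0.1573 mg/L × 1000 = 157.3 µg/L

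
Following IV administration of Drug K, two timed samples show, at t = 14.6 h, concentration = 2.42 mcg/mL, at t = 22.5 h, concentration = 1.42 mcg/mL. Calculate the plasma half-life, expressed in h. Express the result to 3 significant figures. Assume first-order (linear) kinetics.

k = ln(C₁/C₂) / (t₂ − t₁) = ln(2.42/1.42) / (22.5 − 14.6)
  = 0.5331 / 7.900 = 0.06748 h⁻¹
t½ = ln2 / k = 0.693147 / 0.06748 = 10.27 h

10.3 h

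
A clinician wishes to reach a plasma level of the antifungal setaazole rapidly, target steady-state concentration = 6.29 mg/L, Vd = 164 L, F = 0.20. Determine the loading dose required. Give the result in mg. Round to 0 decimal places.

5158 mg

LD = Css × Vd / F = 6.29 × 164 / 0.20 = 5158 mg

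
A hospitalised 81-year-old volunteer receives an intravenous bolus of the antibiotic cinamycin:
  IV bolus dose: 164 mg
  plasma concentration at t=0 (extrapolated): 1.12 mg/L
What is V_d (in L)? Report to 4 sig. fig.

Vd = Dose / C₀ = 164.0 / 1.12 = 146.4 L

146.4 L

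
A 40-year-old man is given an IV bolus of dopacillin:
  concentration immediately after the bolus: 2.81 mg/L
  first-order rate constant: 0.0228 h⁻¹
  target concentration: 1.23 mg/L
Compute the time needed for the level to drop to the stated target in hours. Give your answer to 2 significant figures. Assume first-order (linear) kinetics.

t = ln(C₀ / C) / k = ln(2.810 / 1.23) / 0.02280
  = ln(2.285) / 0.02280 = 0.8264 / 0.02280 = 36.25 h

36 h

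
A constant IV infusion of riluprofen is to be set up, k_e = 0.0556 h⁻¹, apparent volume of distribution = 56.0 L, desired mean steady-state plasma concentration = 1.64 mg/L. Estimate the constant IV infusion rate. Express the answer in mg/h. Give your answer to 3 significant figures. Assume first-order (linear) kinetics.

5.11 mg/h

CL = k × Vd = 0.05560 × 56.0 = 3.114 L/h
At steady state, infusion rate R₀ = Css × CL = 1.64 × 3.114 = 5.107 mg/h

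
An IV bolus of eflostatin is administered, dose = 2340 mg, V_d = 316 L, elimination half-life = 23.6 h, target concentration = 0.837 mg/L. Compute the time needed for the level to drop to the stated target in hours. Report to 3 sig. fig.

74.2 h

C₀ = Dose / Vd = 2340 / 316 = 7.405 mg/L
k = ln2 / t½ = 0.693147 / 23.6 = 0.02937 h⁻¹
t = ln(C₀ / C) / k = ln(7.405 / 0.837) / 0.02937
  = ln(8.847) / 0.02937 = 2.180 / 0.02937 = 74.23 h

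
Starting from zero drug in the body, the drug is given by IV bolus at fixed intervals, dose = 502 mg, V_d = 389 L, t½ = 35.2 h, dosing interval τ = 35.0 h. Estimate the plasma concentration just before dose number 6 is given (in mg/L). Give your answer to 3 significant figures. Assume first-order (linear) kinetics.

C₀ per dose = Dose / Vd = 502 / 389 = 1.290 mg/L
k = ln2 / t½ = 0.693147 / 35.2 = 0.01969 h⁻¹
Fraction remaining after one interval: r = e^(−kτ) = e^(−0.01969 × 35.0) = 0.5020
Before dose 6, 5 doses have been given (aged 1τ, 2τ, 3τ, 4τ, 5τ).
C_trough = C₀ × (r + r² + … + r^5) = C₀ × r(1−r^5)/(1−r)
        = 1.290 × 0.5020 × (1 − 0.03188) / (1 − 0.5020) = 1.259 mg/L

1.26 mg/L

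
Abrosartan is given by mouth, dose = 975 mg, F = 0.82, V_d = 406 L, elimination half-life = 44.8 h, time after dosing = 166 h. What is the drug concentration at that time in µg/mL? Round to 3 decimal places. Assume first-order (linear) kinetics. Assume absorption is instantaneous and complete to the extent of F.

0.151 µg/mL

Amount reaching circulation = F × Dose = 0.82 × 975.0 = 799.5 mg
C₀ = F·Dose / Vd = 799.5 / 406 = 1.969 mg/L
k = ln2 / t½ = 0.693147 / 44.8 = 0.01547 h⁻¹
C = C₀ · e^(−k·t) = 1.969 × e^(−0.01547 × 166)
  = 1.969 × 0.07669 = 0.1510 mg/L
(0.1510 mg/L = 0.1510 µg/mL)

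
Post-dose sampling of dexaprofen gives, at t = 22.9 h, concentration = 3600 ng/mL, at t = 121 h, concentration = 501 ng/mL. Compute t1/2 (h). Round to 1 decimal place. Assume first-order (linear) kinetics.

34.5 h

k = ln(C₁/C₂) / (t₂ − t₁) = ln(3600/501) / (121 − 22.9)
  = 1.972 / 98.10 = 0.02010 h⁻¹
t½ = ln2 / k = 0.693147 / 0.02010 = 34.48 h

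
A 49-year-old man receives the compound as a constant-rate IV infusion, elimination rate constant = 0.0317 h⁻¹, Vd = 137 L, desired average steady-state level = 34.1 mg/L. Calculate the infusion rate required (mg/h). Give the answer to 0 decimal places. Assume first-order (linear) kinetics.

CL = k × Vd = 0.03170 × 137 = 4.343 L/h
At steady state, infusion rate R₀ = Css × CL = 34.1 × 4.343 = 148.1 mg/h

148 mg/h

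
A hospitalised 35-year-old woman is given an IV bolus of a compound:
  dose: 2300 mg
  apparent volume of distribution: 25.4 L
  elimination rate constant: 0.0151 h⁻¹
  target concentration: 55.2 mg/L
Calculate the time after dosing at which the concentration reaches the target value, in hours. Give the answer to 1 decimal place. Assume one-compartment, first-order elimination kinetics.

C₀ = Dose / Vd = 2300 / 25.4 = 90.55 mg/L
t = ln(C₀ / C) / k = ln(90.55 / 55.2) / 0.01510
  = ln(1.640) / 0.01510 = 0.4947 / 0.01510 = 32.76 h

32.8 h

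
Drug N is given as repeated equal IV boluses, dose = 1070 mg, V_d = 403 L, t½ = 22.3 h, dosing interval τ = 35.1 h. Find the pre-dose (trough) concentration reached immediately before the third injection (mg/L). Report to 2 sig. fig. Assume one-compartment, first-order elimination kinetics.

1.2 mg/L

C₀ per dose = Dose / Vd = 1070 / 403 = 2.655 mg/L
k = ln2 / t½ = 0.693147 / 22.3 = 0.03108 h⁻¹
Fraction remaining after one interval: r = e^(−kτ) = e^(−0.03108 × 35.1) = 0.3359
Before dose 3, 2 doses have been given (aged 1τ, 2τ).
C_trough = C₀ × (r + r²) = 2.655 × (0.3359 + 0.1128) = 1.191 mg/L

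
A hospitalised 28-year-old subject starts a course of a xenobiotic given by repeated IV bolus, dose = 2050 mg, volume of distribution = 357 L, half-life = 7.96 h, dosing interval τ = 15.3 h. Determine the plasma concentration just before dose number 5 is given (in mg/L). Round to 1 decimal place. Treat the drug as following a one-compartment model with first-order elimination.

C₀ per dose = Dose / Vd = 2050 / 357 = 5.742 mg/L
k = ln2 / t½ = 0.693147 / 7.96 = 0.08708 h⁻¹
Fraction remaining after one interval: r = e^(−kτ) = e^(−0.08708 × 15.3) = 0.2639
Before dose 5, 4 doses have been given (aged 1τ, 2τ, 3τ, 4τ).
C_trough = C₀ × (r + r² + … + r^4) = C₀ × r(1−r^4)/(1−r)
        = 5.742 × 0.2639 × (1 − 0.004850) / (1 − 0.2639) = 2.049 mg/L

2.0 mg/L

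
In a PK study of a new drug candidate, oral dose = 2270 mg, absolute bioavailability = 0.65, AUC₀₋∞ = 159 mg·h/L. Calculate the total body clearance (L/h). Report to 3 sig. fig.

CL = F·Dose / AUC = 0.65 × 2270 / 159 = 9.280 L/h

9.28 L/h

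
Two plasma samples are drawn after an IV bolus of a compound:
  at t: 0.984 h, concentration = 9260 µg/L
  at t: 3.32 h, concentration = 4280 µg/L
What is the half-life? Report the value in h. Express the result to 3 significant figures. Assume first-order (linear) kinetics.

2.10 h

k = ln(C₁/C₂) / (t₂ − t₁) = ln(9260/4280) / (3.32 − 0.984)
  = 0.7718 / 2.336 = 0.3304 h⁻¹
t½ = ln2 / k = 0.693147 / 0.3304 = 2.098 h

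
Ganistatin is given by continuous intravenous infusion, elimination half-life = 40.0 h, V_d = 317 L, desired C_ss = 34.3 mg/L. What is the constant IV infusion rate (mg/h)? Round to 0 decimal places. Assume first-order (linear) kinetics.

188 mg/h

k = ln2 / t½ = 0.693147 / 40.0 = 0.01733 h⁻¹
CL = k × Vd = 0.01733 × 317 = 5.494 L/h
At steady state, infusion rate R₀ = Css × CL = 34.3 × 5.494 = 188.4 mg/h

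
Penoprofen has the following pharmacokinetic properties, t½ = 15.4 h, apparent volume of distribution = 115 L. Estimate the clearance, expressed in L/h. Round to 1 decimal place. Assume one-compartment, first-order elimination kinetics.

k = ln2 / t½ = 0.693147 / 15.4 = 0.04501 h⁻¹
CL = k × Vd = 0.04501 × 115 = 5.176 L/h

5.2 L/h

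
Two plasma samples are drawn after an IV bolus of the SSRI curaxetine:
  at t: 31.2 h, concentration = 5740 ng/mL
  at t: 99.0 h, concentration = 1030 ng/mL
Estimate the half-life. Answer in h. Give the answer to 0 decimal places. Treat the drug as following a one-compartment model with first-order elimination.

k = ln(C₁/C₂) / (t₂ − t₁) = ln(5740/1030) / (99.0 − 31.2)
  = 1.718 / 67.80 = 0.02534 h⁻¹
t½ = ln2 / k = 0.693147 / 0.02534 = 27.35 h

27 h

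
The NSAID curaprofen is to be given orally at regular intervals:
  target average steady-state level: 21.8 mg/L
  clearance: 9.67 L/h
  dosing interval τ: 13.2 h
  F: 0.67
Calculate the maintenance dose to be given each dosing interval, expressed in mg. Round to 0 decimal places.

At steady state, F × (Dose/τ) = Css × CL.
Dose = Css × CL × τ / F = 21.8 × 9.670 × 13.2 / 0.67 = 4153 mg

4153 mg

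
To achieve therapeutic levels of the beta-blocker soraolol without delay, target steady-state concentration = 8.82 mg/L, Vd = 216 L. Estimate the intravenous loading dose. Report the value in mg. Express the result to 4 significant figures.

1905 mg

LD = Css × Vd = 8.82 × 216 = 1905 mg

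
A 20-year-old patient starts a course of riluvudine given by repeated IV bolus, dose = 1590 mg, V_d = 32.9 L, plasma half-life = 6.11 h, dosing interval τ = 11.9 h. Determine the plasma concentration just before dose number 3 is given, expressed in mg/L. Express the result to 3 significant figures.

C₀ per dose = Dose / Vd = 1590 / 32.9 = 48.33 mg/L
k = ln2 / t½ = 0.693147 / 6.11 = 0.1134 h⁻¹
Fraction remaining after one interval: r = e^(−kτ) = e^(−0.1134 × 11.9) = 0.2594
Before dose 3, 2 doses have been given (aged 1τ, 2τ).
C_trough = C₀ × (r + r²) = 48.33 × (0.2594 + 0.06729) = 15.79 mg/L

15.8 mg/L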